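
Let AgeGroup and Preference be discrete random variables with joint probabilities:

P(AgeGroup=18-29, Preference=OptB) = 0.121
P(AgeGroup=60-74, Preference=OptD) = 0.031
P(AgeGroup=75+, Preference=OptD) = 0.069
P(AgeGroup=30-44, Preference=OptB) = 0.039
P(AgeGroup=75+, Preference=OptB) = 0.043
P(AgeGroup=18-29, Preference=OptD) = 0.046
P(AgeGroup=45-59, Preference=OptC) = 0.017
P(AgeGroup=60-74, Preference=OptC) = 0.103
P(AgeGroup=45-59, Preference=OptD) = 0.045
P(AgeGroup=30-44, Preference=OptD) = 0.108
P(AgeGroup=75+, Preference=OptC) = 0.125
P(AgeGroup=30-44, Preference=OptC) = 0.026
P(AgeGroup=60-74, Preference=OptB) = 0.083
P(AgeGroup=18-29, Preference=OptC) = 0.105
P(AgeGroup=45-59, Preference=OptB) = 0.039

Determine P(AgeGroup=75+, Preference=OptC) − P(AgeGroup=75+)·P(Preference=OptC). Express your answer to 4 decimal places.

P(AgeGroup=75+) = 0.043 + 0.125 + 0.069 = 0.237.
P(Preference=OptC) = 0.105 + 0.026 + 0.017 + 0.103 + 0.125 = 0.376.
P(AgeGroup=75+, Preference=OptC) − P(AgeGroup=75+)P(Preference=OptC) = 0.125 − 0.237×0.376 = 0.0359.

0.0359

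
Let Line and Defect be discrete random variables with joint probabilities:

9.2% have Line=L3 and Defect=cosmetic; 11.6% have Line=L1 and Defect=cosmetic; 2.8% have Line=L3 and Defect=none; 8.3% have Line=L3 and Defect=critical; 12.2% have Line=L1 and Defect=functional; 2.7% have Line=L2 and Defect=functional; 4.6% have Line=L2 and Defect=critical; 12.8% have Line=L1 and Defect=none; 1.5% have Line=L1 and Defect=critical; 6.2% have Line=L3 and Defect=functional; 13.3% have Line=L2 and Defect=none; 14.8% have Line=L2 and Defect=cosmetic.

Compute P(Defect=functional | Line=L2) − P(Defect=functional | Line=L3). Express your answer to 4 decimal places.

P(Line=L2) = 0.133 + 0.148 + 0.027 + 0.046 = 0.354; P(Defect=functional | Line=L2) = 0.027/0.354 = 0.07627.
P(Line=L3) = 0.028 + 0.092 + 0.062 + 0.083 = 0.265; P(Defect=functional | Line=L3) = 0.062/0.265 = 0.23396.
Difference = -0.1577.

-0.1577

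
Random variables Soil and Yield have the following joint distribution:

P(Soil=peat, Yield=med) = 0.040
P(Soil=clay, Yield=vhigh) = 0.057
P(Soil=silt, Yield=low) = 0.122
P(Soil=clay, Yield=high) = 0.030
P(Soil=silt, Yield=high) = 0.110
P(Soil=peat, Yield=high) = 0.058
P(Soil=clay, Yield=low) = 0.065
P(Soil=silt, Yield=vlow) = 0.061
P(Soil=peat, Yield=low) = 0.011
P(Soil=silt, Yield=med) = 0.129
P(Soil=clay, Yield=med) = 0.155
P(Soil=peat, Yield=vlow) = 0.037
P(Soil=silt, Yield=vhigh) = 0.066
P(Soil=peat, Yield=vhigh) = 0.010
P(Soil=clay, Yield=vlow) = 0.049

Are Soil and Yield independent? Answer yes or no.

no

P(Soil=clay) = 0.356 and P(Yield=high) = 0.198, so their product is 0.07049, but P(Soil=clay, Yield=high) = 0.030. Since these differ, Soil and Yield are not independent.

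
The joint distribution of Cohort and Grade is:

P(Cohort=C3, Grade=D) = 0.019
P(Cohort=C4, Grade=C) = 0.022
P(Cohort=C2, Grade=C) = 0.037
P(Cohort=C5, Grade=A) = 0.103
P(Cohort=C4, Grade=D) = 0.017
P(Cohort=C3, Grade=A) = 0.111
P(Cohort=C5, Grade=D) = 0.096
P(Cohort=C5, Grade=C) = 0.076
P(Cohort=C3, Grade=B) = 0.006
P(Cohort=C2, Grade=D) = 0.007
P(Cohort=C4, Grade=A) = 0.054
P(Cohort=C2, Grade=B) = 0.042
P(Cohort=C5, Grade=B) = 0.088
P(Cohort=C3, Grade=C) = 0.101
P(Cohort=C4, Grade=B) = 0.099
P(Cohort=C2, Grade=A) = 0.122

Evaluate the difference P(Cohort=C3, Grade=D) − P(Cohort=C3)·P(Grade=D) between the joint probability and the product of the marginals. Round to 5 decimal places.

-0.01394

P(Cohort=C3) = 0.111 + 0.006 + 0.101 + 0.019 = 0.237.
P(Grade=D) = 0.007 + 0.019 + 0.017 + 0.096 = 0.139.
P(Cohort=C3, Grade=D) − P(Cohort=C3)P(Grade=D) = 0.019 − 0.237×0.139 = -0.01394.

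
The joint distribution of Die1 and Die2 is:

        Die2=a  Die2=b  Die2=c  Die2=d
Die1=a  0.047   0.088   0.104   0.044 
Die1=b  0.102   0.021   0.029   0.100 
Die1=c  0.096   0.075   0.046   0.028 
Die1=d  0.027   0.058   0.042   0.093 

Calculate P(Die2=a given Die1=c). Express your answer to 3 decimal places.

0.392

P(Die1=c) = 0.096 + 0.075 + 0.046 + 0.028 = 0.245.
P(Die2=a | Die1=c) = 0.096/0.245 = 0.392.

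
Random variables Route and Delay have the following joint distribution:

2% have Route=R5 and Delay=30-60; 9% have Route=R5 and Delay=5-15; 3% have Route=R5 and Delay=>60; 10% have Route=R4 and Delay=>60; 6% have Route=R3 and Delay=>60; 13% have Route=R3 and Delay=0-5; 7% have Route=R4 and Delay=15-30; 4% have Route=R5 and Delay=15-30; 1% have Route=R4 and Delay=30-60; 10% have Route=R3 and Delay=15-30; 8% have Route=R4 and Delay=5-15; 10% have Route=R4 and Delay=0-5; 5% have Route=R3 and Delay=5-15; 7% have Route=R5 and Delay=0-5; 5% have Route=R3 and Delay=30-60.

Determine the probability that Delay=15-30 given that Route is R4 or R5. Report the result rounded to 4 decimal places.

P(Route=R4) = 0.10 + 0.08 + 0.07 + 0.01 + 0.10 = 0.36.
P(Route=R5) = 0.07 + 0.09 + 0.04 + 0.02 + 0.03 = 0.25.
P(Route ∈ {R4, R5}) = 0.36 + 0.25 = 0.61; P(Delay=15-30, Route ∈ {R4, R5}) = 0.07 + 0.04 = 0.11.
P(Delay=15-30 | Route ∈ {R4, R5}) = 0.11/0.61 = 0.1803.

0.1803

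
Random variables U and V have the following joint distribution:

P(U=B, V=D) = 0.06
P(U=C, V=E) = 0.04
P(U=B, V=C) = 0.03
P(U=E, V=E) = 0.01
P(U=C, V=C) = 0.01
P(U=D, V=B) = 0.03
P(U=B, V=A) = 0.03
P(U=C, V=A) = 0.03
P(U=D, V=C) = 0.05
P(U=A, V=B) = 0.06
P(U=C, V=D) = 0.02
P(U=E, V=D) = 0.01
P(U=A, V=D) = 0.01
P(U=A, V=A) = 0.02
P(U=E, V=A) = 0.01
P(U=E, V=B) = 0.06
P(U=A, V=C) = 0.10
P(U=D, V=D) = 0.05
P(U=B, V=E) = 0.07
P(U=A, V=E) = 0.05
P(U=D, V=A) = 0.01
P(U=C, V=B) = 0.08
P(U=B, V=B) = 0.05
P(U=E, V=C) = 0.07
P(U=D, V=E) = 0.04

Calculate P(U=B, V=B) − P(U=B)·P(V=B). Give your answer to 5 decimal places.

P(U=B) = 0.03 + 0.05 + 0.03 + 0.06 + 0.07 = 0.24.
P(V=B) = 0.06 + 0.05 + 0.08 + 0.03 + 0.06 = 0.28.
P(U=B, V=B) − P(U=B)P(V=B) = 0.05 − 0.24×0.28 = -0.01720.

-0.01720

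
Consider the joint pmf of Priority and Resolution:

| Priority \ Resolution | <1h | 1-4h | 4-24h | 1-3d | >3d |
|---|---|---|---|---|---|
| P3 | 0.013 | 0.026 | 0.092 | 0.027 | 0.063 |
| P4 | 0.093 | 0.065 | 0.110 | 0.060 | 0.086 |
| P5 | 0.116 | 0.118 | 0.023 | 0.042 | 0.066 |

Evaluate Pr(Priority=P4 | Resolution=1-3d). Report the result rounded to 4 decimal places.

0.4651

P(Resolution=1-3d) = 0.027 + 0.060 + 0.042 = 0.129.
P(Priority=P4 | Resolution=1-3d) = 0.060/0.129 = 0.4651.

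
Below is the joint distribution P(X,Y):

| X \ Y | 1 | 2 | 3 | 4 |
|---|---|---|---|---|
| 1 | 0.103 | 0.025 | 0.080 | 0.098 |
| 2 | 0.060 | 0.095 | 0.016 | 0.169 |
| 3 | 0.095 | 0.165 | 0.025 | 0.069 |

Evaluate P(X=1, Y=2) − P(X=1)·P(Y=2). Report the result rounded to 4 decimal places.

-0.0622

P(X=1) = 0.103 + 0.025 + 0.080 + 0.098 = 0.306.
P(Y=2) = 0.025 + 0.095 + 0.165 = 0.285.
P(X=1, Y=2) − P(X=1)P(Y=2) = 0.025 − 0.306×0.285 = -0.0622.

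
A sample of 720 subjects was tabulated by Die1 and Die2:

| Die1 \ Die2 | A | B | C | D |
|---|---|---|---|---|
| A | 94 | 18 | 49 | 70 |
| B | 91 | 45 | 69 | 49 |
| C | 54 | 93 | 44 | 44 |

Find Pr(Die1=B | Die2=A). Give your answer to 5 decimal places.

0.38075

Total with Die2=A: 94 + 91 + 54 = 239.
P(Die1=B | Die2=A) = 91/239 = 0.38075.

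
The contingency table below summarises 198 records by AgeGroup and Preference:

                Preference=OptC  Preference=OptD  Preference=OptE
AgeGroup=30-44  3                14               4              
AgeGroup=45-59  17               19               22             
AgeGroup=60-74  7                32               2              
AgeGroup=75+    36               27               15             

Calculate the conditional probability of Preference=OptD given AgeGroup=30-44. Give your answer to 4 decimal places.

0.6667

Total with AgeGroup=30-44: 3 + 14 + 4 = 21.
P(Preference=OptD | AgeGroup=30-44) = 14/21 = 0.6667.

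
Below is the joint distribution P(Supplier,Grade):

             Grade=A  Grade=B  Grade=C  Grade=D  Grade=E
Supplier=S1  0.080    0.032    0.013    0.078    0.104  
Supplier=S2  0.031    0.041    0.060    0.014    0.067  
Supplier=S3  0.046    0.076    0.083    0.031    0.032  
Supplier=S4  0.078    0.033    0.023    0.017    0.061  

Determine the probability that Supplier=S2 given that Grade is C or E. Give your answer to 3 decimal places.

0.287

P(Grade=C) = 0.013 + 0.060 + 0.083 + 0.023 = 0.179.
P(Grade=E) = 0.104 + 0.067 + 0.032 + 0.061 = 0.264.
P(Grade ∈ {C, E}) = 0.179 + 0.264 = 0.443; P(Supplier=S2, Grade ∈ {C, E}) = 0.060 + 0.067 = 0.127.
P(Supplier=S2 | Grade ∈ {C, E}) = 0.127/0.443 = 0.287.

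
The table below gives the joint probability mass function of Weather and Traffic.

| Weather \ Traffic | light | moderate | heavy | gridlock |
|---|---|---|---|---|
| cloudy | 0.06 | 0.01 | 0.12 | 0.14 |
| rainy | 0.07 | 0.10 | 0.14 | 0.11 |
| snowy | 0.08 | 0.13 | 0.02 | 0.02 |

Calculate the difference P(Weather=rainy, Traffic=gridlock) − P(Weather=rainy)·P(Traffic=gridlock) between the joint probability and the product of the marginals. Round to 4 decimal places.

P(Weather=rainy) = 0.07 + 0.10 + 0.14 + 0.11 = 0.42.
P(Traffic=gridlock) = 0.14 + 0.11 + 0.02 = 0.27.
P(Weather=rainy, Traffic=gridlock) − P(Weather=rainy)P(Traffic=gridlock) = 0.11 − 0.42×0.27 = -0.0034.

-0.0034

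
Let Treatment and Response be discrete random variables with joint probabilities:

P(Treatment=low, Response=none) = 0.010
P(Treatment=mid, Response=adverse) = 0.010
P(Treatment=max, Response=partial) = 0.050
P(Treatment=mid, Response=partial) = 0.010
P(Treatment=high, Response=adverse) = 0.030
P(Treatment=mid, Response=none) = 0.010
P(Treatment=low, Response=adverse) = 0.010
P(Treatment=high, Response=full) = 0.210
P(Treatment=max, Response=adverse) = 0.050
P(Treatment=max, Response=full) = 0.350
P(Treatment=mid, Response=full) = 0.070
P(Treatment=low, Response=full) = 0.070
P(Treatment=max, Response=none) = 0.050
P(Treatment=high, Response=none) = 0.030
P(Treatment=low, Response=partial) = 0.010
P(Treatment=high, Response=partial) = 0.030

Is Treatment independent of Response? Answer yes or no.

yes

Every cell satisfies P(Treatment,Response) = P(Treatment)·P(Response). For instance P(Treatment=max) = 0.500, P(Response=adverse) = 0.100, and 0.500×0.100 = 0.050 matches the joint entry. So Treatment and Response are independent.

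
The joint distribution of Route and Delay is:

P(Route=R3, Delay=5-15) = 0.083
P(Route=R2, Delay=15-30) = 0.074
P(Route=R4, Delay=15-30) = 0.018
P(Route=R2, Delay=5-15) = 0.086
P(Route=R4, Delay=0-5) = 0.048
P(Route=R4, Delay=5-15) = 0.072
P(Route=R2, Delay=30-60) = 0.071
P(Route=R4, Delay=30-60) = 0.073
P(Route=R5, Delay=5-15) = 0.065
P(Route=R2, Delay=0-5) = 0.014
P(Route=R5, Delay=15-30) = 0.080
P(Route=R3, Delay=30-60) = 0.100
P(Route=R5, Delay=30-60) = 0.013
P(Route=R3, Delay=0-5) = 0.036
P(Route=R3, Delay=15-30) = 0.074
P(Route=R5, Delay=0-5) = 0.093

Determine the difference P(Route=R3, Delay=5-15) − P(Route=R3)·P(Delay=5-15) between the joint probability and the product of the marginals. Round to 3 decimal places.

P(Route=R3) = 0.036 + 0.083 + 0.074 + 0.100 = 0.293.
P(Delay=5-15) = 0.086 + 0.083 + 0.072 + 0.065 = 0.306.
P(Route=R3, Delay=5-15) − P(Route=R3)P(Delay=5-15) = 0.083 − 0.293×0.306 = -0.007.

-0.007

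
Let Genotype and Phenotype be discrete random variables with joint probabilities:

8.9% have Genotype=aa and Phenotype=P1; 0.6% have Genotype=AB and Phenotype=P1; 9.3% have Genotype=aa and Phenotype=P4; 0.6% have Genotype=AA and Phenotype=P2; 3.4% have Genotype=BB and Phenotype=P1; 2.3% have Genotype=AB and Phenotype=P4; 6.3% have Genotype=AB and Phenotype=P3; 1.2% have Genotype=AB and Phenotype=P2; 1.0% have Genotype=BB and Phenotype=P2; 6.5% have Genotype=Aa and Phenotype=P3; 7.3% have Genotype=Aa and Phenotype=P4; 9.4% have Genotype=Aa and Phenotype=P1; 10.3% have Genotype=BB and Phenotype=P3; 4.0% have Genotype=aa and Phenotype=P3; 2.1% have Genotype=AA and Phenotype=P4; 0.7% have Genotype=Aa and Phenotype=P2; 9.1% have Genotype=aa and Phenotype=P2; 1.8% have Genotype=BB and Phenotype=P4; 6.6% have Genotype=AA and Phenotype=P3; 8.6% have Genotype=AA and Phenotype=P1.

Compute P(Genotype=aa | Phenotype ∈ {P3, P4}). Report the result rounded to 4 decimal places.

0.2354

P(Phenotype=P3) = 0.066 + 0.065 + 0.040 + 0.063 + 0.103 = 0.337.
P(Phenotype=P4) = 0.021 + 0.073 + 0.093 + 0.023 + 0.018 = 0.228.
P(Phenotype ∈ {P3, P4}) = 0.337 + 0.228 = 0.565; P(Genotype=aa, Phenotype ∈ {P3, P4}) = 0.040 + 0.093 = 0.133.
P(Genotype=aa | Phenotype ∈ {P3, P4}) = 0.133/0.565 = 0.2354.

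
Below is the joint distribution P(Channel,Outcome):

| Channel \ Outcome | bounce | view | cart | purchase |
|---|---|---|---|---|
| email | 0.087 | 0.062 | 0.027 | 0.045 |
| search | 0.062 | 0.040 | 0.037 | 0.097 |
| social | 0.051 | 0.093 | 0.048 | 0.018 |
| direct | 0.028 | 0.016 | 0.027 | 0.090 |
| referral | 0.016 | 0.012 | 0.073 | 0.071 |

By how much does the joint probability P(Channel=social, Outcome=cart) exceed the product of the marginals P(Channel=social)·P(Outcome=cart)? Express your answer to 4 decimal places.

P(Channel=social) = 0.051 + 0.093 + 0.048 + 0.018 = 0.210.
P(Outcome=cart) = 0.027 + 0.037 + 0.048 + 0.027 + 0.073 = 0.212.
P(Channel=social, Outcome=cart) − P(Channel=social)P(Outcome=cart) = 0.048 − 0.210×0.212 = 0.0035.

0.0035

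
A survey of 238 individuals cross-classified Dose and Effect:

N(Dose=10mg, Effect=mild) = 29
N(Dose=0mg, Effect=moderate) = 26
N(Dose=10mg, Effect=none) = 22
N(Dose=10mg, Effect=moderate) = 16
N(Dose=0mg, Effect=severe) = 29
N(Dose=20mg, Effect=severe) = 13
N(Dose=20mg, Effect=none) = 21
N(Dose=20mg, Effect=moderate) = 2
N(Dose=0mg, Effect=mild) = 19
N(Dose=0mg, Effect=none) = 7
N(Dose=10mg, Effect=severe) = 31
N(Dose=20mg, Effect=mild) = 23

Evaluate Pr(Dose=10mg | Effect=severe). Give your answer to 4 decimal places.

0.4247

Total with Effect=severe: 29 + 31 + 13 = 73.
P(Dose=10mg | Effect=severe) = 31/73 = 0.4247.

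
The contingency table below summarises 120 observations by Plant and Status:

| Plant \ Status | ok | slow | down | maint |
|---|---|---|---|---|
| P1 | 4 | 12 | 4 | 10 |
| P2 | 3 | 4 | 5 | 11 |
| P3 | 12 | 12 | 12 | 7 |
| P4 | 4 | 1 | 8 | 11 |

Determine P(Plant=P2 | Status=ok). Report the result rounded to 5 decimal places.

Total with Status=ok: 4 + 3 + 12 + 4 = 23.
P(Plant=P2 | Status=ok) = 3/23 = 0.13043.

0.13043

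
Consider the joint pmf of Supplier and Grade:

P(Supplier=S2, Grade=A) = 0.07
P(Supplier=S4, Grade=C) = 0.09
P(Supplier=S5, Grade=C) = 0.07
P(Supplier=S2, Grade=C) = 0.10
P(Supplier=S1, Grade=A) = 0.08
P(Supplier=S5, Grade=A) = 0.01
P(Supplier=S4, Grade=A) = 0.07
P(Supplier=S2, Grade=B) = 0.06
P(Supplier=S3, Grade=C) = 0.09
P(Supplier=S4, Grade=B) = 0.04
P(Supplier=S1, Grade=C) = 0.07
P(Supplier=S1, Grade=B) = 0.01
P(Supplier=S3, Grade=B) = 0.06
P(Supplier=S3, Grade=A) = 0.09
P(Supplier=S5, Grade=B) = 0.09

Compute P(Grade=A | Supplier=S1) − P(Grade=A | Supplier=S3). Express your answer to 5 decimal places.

P(Supplier=S1) = 0.08 + 0.01 + 0.07 = 0.16; P(Grade=A | Supplier=S1) = 0.08/0.16 = 0.500000.
P(Supplier=S3) = 0.09 + 0.06 + 0.09 = 0.24; P(Grade=A | Supplier=S3) = 0.09/0.24 = 0.375000.
Difference = 0.12500.

0.12500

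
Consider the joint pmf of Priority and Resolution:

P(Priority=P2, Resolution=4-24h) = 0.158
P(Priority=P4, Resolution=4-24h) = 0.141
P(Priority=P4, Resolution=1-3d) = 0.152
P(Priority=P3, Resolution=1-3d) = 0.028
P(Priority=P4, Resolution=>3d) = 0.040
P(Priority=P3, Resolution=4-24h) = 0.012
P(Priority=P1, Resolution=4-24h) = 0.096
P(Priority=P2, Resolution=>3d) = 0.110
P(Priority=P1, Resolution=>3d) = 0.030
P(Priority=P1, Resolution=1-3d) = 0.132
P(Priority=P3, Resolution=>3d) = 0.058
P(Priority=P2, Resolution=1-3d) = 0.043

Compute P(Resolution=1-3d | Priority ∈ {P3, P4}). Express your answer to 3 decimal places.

0.418

P(Priority=P3) = 0.012 + 0.028 + 0.058 = 0.098.
P(Priority=P4) = 0.141 + 0.152 + 0.040 = 0.333.
P(Priority ∈ {P3, P4}) = 0.098 + 0.333 = 0.431; P(Resolution=1-3d, Priority ∈ {P3, P4}) = 0.028 + 0.152 = 0.180.
P(Resolution=1-3d | Priority ∈ {P3, P4}) = 0.180/0.431 = 0.418.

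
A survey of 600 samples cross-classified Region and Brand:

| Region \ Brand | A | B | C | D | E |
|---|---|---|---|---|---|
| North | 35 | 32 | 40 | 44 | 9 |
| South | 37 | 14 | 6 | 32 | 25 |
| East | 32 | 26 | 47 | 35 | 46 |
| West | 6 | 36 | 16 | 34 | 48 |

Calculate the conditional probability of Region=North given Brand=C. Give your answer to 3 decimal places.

Total with Brand=C: 40 + 6 + 47 + 16 = 109.
P(Region=North | Brand=C) = 40/109 = 0.367.

0.367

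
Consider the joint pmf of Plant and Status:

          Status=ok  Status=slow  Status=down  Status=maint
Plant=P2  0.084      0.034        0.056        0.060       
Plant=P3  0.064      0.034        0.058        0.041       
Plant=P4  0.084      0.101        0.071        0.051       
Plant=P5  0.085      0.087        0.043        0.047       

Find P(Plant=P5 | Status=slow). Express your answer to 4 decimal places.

P(Status=slow) = 0.034 + 0.034 + 0.101 + 0.087 = 0.256.
P(Plant=P5 | Status=slow) = 0.087/0.256 = 0.3398.

0.3398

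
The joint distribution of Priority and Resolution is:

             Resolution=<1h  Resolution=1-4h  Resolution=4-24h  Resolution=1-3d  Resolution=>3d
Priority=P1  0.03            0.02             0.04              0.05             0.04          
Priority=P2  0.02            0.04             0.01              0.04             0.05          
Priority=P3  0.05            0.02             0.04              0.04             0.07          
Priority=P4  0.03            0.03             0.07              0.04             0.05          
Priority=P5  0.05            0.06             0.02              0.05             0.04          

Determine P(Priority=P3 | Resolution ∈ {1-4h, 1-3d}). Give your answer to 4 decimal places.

P(Resolution=1-4h) = 0.02 + 0.04 + 0.02 + 0.03 + 0.06 = 0.17.
P(Resolution=1-3d) = 0.05 + 0.04 + 0.04 + 0.04 + 0.05 = 0.22.
P(Resolution ∈ {1-4h, 1-3d}) = 0.17 + 0.22 = 0.39; P(Priority=P3, Resolution ∈ {1-4h, 1-3d}) = 0.02 + 0.04 = 0.06.
P(Priority=P3 | Resolution ∈ {1-4h, 1-3d}) = 0.06/0.39 = 0.1538.

0.1538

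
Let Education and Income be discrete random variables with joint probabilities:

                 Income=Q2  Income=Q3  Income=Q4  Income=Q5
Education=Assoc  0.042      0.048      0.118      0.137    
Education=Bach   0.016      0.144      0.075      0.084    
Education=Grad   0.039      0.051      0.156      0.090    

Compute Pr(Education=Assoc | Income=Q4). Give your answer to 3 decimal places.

0.338

P(Income=Q4) = 0.118 + 0.075 + 0.156 = 0.349.
P(Education=Assoc | Income=Q4) = 0.118/0.349 = 0.338.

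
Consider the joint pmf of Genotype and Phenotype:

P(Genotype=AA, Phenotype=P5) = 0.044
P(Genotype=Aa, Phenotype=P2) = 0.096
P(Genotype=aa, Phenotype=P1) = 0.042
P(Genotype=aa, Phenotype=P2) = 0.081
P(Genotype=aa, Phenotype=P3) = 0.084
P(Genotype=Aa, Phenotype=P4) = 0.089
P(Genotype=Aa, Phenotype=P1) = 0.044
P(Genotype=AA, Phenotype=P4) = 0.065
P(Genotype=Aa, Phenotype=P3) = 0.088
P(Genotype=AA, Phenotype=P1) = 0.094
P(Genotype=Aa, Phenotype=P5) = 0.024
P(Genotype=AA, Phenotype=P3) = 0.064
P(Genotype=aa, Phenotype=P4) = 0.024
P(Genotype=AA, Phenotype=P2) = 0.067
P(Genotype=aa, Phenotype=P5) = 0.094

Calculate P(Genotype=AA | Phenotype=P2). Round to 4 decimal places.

0.2746

P(Phenotype=P2) = 0.067 + 0.096 + 0.081 = 0.244.
P(Genotype=AA | Phenotype=P2) = 0.067/0.244 = 0.2746.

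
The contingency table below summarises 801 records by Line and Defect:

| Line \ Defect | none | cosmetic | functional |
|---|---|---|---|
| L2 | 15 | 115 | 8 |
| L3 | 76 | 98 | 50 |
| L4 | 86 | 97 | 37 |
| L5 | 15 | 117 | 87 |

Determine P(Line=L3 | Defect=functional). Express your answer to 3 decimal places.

0.275

Total with Defect=functional: 8 + 50 + 37 + 87 = 182.
P(Line=L3 | Defect=functional) = 50/182 = 0.275.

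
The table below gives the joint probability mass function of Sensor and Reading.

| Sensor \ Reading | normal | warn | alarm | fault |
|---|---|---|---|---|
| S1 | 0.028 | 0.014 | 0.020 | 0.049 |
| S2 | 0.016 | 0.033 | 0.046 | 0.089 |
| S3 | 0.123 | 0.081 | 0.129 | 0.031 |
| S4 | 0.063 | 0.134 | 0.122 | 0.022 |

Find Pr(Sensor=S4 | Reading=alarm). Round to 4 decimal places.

0.3849

P(Reading=alarm) = 0.020 + 0.046 + 0.129 + 0.122 = 0.317.
P(Sensor=S4 | Reading=alarm) = 0.122/0.317 = 0.3849.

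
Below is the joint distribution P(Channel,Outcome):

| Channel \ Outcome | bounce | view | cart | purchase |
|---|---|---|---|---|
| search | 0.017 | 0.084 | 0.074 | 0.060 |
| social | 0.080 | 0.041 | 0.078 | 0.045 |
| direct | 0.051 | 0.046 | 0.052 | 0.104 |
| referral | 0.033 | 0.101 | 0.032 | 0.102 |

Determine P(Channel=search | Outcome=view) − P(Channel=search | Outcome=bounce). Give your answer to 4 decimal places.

0.2149

P(Outcome=view) = 0.084 + 0.041 + 0.046 + 0.101 = 0.272; P(Channel=search | Outcome=view) = 0.084/0.272 = 0.30882.
P(Outcome=bounce) = 0.017 + 0.080 + 0.051 + 0.033 = 0.181; P(Channel=search | Outcome=bounce) = 0.017/0.181 = 0.09392.
Difference = 0.2149.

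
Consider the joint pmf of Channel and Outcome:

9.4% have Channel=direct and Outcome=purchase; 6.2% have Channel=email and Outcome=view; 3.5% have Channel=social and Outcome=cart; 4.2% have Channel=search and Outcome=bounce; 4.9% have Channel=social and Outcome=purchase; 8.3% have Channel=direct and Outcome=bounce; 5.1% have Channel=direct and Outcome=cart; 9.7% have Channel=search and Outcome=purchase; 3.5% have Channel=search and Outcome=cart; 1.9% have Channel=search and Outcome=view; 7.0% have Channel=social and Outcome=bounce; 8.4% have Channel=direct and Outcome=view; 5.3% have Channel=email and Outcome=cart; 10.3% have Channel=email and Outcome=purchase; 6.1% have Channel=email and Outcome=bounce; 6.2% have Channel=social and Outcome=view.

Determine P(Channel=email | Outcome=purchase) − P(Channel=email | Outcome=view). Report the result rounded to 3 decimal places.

0.027

P(Outcome=purchase) = 0.103 + 0.097 + 0.049 + 0.094 = 0.343; P(Channel=email | Outcome=purchase) = 0.103/0.343 = 0.3003.
P(Outcome=view) = 0.062 + 0.019 + 0.062 + 0.084 = 0.227; P(Channel=email | Outcome=view) = 0.062/0.227 = 0.2731.
Difference = 0.027.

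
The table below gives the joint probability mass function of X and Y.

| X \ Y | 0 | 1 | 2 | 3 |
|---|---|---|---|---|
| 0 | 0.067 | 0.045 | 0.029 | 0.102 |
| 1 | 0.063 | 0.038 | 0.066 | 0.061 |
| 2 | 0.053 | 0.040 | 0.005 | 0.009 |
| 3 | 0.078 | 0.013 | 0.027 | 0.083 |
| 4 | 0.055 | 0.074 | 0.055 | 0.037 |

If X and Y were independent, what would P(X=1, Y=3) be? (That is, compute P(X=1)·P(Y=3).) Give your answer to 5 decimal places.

P(X=1) = 0.063 + 0.038 + 0.066 + 0.061 = 0.228.
P(Y=3) = 0.102 + 0.061 + 0.009 + 0.083 + 0.037 = 0.292.
Product: 0.228 × 0.292 = 0.06658.

0.06658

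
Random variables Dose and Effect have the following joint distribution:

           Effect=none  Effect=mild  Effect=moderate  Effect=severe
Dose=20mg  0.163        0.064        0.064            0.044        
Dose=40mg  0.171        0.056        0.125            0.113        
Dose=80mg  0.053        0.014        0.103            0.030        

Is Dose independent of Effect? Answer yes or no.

no

P(Dose=80mg) = 0.200 and P(Effect=moderate) = 0.292, so their product is 0.05840, but P(Dose=80mg, Effect=moderate) = 0.103. Since these differ, Dose and Effect are not independent.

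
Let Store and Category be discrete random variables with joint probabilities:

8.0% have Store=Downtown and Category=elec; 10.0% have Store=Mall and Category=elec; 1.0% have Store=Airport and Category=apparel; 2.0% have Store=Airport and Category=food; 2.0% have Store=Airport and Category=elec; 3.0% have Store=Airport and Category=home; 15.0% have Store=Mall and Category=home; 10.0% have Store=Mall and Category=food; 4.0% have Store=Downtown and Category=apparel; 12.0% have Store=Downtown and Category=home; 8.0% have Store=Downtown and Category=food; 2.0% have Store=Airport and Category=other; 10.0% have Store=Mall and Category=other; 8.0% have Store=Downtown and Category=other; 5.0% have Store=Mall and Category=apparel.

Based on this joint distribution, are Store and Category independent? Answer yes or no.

Every cell satisfies P(Store,Category) = P(Store)·P(Category). For instance P(Store=Mall) = 0.500, P(Category=apparel) = 0.100, and 0.500×0.100 = 0.050 matches the joint entry. So Store and Category are independent.

yes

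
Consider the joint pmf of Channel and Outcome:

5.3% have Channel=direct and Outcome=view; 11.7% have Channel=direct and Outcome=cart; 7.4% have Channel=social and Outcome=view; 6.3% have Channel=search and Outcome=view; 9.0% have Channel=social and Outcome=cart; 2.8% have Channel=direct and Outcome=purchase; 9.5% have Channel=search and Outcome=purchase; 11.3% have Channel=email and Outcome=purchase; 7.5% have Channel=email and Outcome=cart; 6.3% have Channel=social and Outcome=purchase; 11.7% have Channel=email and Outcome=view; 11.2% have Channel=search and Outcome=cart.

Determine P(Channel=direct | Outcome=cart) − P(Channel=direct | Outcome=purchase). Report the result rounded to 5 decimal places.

P(Outcome=cart) = 0.075 + 0.112 + 0.090 + 0.117 = 0.394; P(Channel=direct | Outcome=cart) = 0.117/0.394 = 0.296954.
P(Outcome=purchase) = 0.113 + 0.095 + 0.063 + 0.028 = 0.299; P(Channel=direct | Outcome=purchase) = 0.028/0.299 = 0.093645.
Difference = 0.20331.

0.20331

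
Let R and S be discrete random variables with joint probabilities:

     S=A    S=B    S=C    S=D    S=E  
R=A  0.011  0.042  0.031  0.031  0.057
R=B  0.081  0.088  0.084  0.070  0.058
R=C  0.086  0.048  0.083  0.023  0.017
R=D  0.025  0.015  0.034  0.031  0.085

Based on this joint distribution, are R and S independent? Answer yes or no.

P(R=D) = 0.190 and P(S=E) = 0.217, so their product is 0.04123, but P(R=D, S=E) = 0.085. Since these differ, R and S are not independent.

no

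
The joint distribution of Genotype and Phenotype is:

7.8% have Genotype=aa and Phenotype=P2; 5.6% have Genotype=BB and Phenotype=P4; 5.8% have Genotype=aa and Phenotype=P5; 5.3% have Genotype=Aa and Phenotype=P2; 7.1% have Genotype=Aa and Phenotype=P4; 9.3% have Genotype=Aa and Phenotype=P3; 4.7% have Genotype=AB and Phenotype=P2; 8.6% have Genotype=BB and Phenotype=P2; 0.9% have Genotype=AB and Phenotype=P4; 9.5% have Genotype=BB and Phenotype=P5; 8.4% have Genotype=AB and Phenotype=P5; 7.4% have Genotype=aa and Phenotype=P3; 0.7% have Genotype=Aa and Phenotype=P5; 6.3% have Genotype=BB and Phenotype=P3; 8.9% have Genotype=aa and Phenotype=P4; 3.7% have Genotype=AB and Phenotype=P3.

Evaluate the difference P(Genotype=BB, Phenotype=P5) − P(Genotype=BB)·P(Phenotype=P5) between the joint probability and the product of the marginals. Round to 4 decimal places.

P(Genotype=BB) = 0.086 + 0.063 + 0.056 + 0.095 = 0.300.
P(Phenotype=P5) = 0.007 + 0.058 + 0.084 + 0.095 = 0.244.
P(Genotype=BB, Phenotype=P5) − P(Genotype=BB)P(Phenotype=P5) = 0.095 − 0.300×0.244 = 0.0218.

0.0218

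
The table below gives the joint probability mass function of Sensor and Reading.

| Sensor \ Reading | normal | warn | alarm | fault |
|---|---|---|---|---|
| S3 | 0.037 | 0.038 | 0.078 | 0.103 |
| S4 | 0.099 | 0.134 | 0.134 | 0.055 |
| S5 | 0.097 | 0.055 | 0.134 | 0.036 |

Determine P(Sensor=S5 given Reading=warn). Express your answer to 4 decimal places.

0.2423

P(Reading=warn) = 0.038 + 0.134 + 0.055 = 0.227.
P(Sensor=S5 | Reading=warn) = 0.055/0.227 = 0.2423.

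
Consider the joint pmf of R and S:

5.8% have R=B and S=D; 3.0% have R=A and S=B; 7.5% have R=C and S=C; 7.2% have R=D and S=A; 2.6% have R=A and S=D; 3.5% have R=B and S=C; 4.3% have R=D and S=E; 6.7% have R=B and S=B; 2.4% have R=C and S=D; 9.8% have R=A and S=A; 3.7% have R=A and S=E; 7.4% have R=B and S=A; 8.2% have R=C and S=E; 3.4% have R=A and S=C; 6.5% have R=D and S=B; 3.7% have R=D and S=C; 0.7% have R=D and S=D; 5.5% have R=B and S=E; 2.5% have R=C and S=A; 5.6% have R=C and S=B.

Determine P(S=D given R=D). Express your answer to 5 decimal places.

P(R=D) = 0.072 + 0.065 + 0.037 + 0.007 + 0.043 = 0.224.
P(S=D | R=D) = 0.007/0.224 = 0.03125.

0.03125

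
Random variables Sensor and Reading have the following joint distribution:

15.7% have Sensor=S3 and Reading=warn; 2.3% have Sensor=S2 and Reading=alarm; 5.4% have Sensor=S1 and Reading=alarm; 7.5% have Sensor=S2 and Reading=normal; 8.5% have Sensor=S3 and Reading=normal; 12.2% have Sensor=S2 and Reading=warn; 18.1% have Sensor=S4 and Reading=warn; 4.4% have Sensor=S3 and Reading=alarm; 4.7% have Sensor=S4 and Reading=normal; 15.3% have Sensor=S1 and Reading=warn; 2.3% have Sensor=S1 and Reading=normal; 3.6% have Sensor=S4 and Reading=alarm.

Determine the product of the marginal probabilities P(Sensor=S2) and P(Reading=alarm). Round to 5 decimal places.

P(Sensor=S2) = 0.075 + 0.122 + 0.023 = 0.220.
P(Reading=alarm) = 0.054 + 0.023 + 0.044 + 0.036 = 0.157.
Product: 0.220 × 0.157 = 0.03454.

0.03454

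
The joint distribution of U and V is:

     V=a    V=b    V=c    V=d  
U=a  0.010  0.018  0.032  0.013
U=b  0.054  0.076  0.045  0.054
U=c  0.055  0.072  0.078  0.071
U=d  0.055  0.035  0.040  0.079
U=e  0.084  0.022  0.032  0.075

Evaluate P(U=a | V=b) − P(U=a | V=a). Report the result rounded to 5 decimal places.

P(V=b) = 0.018 + 0.076 + 0.072 + 0.035 + 0.022 = 0.223; P(U=a | V=b) = 0.018/0.223 = 0.080717.
P(V=a) = 0.010 + 0.054 + 0.055 + 0.055 + 0.084 = 0.258; P(U=a | V=a) = 0.010/0.258 = 0.038760.
Difference = 0.04196.

0.04196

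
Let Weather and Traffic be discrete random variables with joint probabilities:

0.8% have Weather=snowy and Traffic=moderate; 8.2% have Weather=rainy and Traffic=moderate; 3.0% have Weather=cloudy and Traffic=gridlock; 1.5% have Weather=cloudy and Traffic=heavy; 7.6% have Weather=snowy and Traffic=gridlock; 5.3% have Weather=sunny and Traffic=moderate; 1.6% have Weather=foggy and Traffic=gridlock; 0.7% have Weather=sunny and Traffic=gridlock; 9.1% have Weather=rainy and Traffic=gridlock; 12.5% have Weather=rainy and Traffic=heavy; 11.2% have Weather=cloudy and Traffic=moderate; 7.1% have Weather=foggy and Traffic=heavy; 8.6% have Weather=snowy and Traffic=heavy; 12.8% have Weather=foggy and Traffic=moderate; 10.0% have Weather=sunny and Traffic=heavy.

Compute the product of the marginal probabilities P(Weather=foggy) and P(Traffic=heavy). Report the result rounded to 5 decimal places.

0.08536

P(Weather=foggy) = 0.128 + 0.071 + 0.016 = 0.215.
P(Traffic=heavy) = 0.100 + 0.015 + 0.125 + 0.086 + 0.071 = 0.397.
Product: 0.215 × 0.397 = 0.08536.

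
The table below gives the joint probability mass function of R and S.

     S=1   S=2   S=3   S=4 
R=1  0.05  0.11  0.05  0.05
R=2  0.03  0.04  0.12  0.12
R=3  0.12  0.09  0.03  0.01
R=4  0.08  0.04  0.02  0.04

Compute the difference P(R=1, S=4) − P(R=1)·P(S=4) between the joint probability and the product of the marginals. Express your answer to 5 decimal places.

-0.00720

P(R=1) = 0.05 + 0.11 + 0.05 + 0.05 = 0.26.
P(S=4) = 0.05 + 0.12 + 0.01 + 0.04 = 0.22.
P(R=1, S=4) − P(R=1)P(S=4) = 0.05 − 0.26×0.22 = -0.00720.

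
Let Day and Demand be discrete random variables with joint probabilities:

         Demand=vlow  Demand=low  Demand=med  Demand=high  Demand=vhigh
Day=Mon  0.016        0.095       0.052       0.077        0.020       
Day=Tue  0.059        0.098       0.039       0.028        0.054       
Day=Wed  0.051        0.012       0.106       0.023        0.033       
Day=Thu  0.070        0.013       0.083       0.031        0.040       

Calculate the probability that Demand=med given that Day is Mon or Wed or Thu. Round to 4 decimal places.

P(Day=Mon) = 0.016 + 0.095 + 0.052 + 0.077 + 0.020 = 0.260.
P(Day=Wed) = 0.051 + 0.012 + 0.106 + 0.023 + 0.033 = 0.225.
P(Day=Thu) = 0.070 + 0.013 + 0.083 + 0.031 + 0.040 = 0.237.
P(Day ∈ {Mon, Wed, Thu}) = 0.260 + 0.225 + 0.237 = 0.722; P(Demand=med, Day ∈ {Mon, Wed, Thu}) = 0.052 + 0.106 + 0.083 = 0.241.
P(Demand=med | Day ∈ {Mon, Wed, Thu}) = 0.241/0.722 = 0.3338.

0.3338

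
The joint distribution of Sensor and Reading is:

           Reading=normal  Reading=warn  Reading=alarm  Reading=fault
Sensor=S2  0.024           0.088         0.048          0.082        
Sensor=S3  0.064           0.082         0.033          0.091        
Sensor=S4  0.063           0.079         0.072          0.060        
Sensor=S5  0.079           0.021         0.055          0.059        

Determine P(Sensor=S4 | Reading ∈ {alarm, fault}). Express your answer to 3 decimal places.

P(Reading=alarm) = 0.048 + 0.033 + 0.072 + 0.055 = 0.208.
P(Reading=fault) = 0.082 + 0.091 + 0.060 + 0.059 = 0.292.
P(Reading ∈ {alarm, fault}) = 0.208 + 0.292 = 0.500; P(Sensor=S4, Reading ∈ {alarm, fault}) = 0.072 + 0.060 = 0.132.
P(Sensor=S4 | Reading ∈ {alarm, fault}) = 0.132/0.500 = 0.264.

0.264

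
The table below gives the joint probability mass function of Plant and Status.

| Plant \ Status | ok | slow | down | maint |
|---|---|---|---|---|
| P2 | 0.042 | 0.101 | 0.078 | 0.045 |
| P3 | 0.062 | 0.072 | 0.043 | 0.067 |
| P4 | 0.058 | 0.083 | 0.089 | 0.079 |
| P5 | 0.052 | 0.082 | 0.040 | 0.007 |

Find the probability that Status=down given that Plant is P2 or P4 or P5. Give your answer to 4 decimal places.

P(Plant=P2) = 0.042 + 0.101 + 0.078 + 0.045 = 0.266.
P(Plant=P4) = 0.058 + 0.083 + 0.089 + 0.079 = 0.309.
P(Plant=P5) = 0.052 + 0.082 + 0.040 + 0.007 = 0.181.
P(Plant ∈ {P2, P4, P5}) = 0.266 + 0.309 + 0.181 = 0.756; P(Status=down, Plant ∈ {P2, P4, P5}) = 0.078 + 0.089 + 0.040 = 0.207.
P(Status=down | Plant ∈ {P2, P4, P5}) = 0.207/0.756 = 0.2738.

0.2738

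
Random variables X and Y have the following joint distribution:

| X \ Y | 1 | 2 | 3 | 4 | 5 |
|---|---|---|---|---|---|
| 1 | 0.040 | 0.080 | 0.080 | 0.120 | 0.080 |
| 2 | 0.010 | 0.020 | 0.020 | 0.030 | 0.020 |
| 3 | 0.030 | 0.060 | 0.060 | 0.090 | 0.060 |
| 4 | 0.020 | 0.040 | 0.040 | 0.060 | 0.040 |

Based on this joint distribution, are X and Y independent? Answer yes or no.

Every cell satisfies P(X,Y) = P(X)·P(Y). For instance P(X=2) = 0.100, P(Y=4) = 0.300, and 0.100×0.300 = 0.030 matches the joint entry. So X and Y are independent.

yes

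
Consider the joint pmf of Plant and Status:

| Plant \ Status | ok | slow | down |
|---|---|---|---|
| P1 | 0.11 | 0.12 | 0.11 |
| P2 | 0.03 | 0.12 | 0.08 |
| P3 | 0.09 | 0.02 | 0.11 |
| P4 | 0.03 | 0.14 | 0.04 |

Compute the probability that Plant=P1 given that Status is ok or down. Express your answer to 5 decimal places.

P(Status=ok) = 0.11 + 0.03 + 0.09 + 0.03 = 0.26.
P(Status=down) = 0.11 + 0.08 + 0.11 + 0.04 = 0.34.
P(Status ∈ {ok, down}) = 0.26 + 0.34 = 0.60; P(Plant=P1, Status ∈ {ok, down}) = 0.11 + 0.11 = 0.22.
P(Plant=P1 | Status ∈ {ok, down}) = 0.22/0.60 = 0.36667.

0.36667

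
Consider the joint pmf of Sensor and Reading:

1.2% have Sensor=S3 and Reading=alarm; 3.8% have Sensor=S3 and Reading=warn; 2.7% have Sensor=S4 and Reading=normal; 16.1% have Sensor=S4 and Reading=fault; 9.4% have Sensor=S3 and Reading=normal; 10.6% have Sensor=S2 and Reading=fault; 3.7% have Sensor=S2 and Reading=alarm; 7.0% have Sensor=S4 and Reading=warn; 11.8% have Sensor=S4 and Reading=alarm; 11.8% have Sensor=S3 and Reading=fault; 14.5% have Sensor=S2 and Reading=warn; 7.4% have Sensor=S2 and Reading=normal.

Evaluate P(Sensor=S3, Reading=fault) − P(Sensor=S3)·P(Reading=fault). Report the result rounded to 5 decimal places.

P(Sensor=S3) = 0.094 + 0.038 + 0.012 + 0.118 = 0.262.
P(Reading=fault) = 0.106 + 0.118 + 0.161 = 0.385.
P(Sensor=S3, Reading=fault) − P(Sensor=S3)P(Reading=fault) = 0.118 − 0.262×0.385 = 0.01713.

0.01713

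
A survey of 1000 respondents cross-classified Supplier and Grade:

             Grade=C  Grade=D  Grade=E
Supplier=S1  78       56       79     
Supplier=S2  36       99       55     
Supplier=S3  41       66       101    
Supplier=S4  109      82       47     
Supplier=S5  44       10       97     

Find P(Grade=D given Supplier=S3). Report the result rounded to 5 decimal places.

Total with Supplier=S3: 41 + 66 + 101 = 208.
P(Grade=D | Supplier=S3) = 66/208 = 0.31731.

0.31731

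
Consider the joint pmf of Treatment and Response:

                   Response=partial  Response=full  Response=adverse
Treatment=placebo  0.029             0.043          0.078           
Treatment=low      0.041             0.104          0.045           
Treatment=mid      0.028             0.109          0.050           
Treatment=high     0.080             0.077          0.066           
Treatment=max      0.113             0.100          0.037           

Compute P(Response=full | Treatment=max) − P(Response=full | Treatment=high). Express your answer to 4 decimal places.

P(Treatment=max) = 0.113 + 0.100 + 0.037 = 0.250; P(Response=full | Treatment=max) = 0.100/0.250 = 0.40000.
P(Treatment=high) = 0.080 + 0.077 + 0.066 = 0.223; P(Response=full | Treatment=high) = 0.077/0.223 = 0.34529.
Difference = 0.0547.

0.0547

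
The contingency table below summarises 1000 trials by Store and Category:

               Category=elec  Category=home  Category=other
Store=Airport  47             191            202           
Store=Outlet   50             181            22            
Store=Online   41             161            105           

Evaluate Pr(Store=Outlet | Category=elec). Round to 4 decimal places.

0.3623

Total with Category=elec: 47 + 50 + 41 = 138.
P(Store=Outlet | Category=elec) = 50/138 = 0.3623.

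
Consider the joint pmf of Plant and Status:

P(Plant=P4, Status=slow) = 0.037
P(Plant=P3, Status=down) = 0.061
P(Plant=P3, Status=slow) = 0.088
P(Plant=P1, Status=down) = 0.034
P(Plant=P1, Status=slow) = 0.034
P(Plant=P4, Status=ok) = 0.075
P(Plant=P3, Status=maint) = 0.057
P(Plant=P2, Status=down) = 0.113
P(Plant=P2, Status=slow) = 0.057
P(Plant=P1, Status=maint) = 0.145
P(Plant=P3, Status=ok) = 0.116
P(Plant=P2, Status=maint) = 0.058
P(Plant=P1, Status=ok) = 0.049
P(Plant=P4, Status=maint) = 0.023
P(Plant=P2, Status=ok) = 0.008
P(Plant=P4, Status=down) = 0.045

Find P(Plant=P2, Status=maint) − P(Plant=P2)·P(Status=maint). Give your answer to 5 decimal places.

P(Plant=P2) = 0.008 + 0.057 + 0.113 + 0.058 = 0.236.
P(Status=maint) = 0.145 + 0.058 + 0.057 + 0.023 = 0.283.
P(Plant=P2, Status=maint) − P(Plant=P2)P(Status=maint) = 0.058 − 0.236×0.283 = -0.00879.

-0.00879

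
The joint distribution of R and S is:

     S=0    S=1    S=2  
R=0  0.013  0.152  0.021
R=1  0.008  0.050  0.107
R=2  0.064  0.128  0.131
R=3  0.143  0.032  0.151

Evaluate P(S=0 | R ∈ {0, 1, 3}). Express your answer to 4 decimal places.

0.2422

P(R=0) = 0.013 + 0.152 + 0.021 = 0.186.
P(R=1) = 0.008 + 0.050 + 0.107 = 0.165.
P(R=3) = 0.143 + 0.032 + 0.151 = 0.326.
P(R ∈ {0, 1, 3}) = 0.186 + 0.165 + 0.326 = 0.677; P(S=0, R ∈ {0, 1, 3}) = 0.013 + 0.008 + 0.143 = 0.164.
P(S=0 | R ∈ {0, 1, 3}) = 0.164/0.677 = 0.2422.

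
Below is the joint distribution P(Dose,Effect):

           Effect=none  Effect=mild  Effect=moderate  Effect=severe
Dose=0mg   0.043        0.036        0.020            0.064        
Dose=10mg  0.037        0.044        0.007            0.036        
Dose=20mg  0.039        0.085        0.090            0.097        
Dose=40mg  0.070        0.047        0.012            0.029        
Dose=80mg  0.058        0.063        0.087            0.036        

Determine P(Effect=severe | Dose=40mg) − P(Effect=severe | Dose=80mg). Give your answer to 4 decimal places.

P(Dose=40mg) = 0.070 + 0.047 + 0.012 + 0.029 = 0.158; P(Effect=severe | Dose=40mg) = 0.029/0.158 = 0.18354.
P(Dose=80mg) = 0.058 + 0.063 + 0.087 + 0.036 = 0.244; P(Effect=severe | Dose=80mg) = 0.036/0.244 = 0.14754.
Difference = 0.0360.

0.0360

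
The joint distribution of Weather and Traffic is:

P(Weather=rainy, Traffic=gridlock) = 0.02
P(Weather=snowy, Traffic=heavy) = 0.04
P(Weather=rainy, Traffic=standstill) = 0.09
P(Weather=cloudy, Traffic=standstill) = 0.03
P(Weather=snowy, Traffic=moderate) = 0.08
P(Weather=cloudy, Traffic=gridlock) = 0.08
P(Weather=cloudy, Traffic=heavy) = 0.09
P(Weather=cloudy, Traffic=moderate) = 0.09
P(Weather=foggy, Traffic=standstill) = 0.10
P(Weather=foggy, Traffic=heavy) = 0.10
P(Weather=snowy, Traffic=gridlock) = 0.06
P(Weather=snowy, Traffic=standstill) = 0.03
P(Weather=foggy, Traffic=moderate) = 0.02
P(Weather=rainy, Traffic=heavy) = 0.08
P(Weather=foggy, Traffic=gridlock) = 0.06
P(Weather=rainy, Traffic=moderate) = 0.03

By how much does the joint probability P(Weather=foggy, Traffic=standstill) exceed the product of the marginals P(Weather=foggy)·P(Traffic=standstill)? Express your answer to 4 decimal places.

0.0300

P(Weather=foggy) = 0.02 + 0.10 + 0.06 + 0.10 = 0.28.
P(Traffic=standstill) = 0.03 + 0.09 + 0.03 + 0.10 = 0.25.
P(Weather=foggy, Traffic=standstill) − P(Weather=foggy)P(Traffic=standstill) = 0.10 − 0.28×0.25 = 0.0300.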